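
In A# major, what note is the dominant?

The A# major scale runs A# B# C## D# E# F## G##.
Degree 5 is E#.

E#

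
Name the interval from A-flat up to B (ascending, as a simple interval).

Counting letters A–B gives a second.
Ab→B = 3 semitones, 1 wider than the major second (2), so augmented.

augmented second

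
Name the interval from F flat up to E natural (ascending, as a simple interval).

augmented seventh

Counting letters F–G–A–B–C–D–E gives a seventh.
Fb→E = 12 semitones, 1 wider than the major seventh (11), so augmented.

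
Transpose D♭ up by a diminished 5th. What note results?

Abb

A fifth above D lands on the letter A.
A diminished fifth spans 6 semitones, so Db moves to pitch class 7. On the letter A that is Abb.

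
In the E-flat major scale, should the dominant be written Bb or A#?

Bb

Each scale degree takes a distinct letter name. Degree 5 of a scale on E must use the letter B.
Bb and A# are enharmonically the same pitch, but only Bb uses the letter B, so it is the correct spelling here.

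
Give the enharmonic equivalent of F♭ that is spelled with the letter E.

E

Plain E sits at the same pitch as Fb, so on the letter E the same pitch needs a natural: E.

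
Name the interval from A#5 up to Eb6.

The letter names run A→E, a span of 4 letter steps, so the interval is some kind of fifth.
A# to Eb is 5 semitones. A perfect fifth is 7, so 5 makes it doubly diminished.

doubly diminished fifth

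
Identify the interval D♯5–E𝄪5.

Counting letters D–E gives a second.
D#→E## = 3 semitones, 1 wider than the major second (2), so augmented.

augmented second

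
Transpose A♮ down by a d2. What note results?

A down a major second is G, so the target letter is G.
From A, a diminished second is 0 semitones down: G##.

G##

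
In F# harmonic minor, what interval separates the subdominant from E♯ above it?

The subdominant of F# harmonic minor is B.
B up to E#: letters B→E make it a fourth; 6 semitones makes it augmented.

augmented fourth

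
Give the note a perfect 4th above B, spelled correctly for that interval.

E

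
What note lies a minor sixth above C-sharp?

A

C up a major sixth is A, so the target letter is A.
From C#, a minor sixth is 8 semitones up: A.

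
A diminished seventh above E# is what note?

D

A seventh above E lands on the letter D.
A diminished seventh spans 9 semitones, so E# moves to pitch class 2. On the letter D that is D.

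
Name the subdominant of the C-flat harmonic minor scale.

Fb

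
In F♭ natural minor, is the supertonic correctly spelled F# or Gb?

Each scale degree takes a distinct letter name. Degree 2 of a scale on F must use the letter G.
Gb and F# are enharmonically the same pitch, but only Gb uses the letter G, so it is the correct spelling here.

Gb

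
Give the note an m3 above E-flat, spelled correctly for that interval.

Gb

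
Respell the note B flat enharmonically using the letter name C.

Cbb

Bb is pitch class 10. The letter C alone is pitch class 0.
To reach pitch class 10 from C requires an offset of -2 semitones, i.e. double flat: Cbb.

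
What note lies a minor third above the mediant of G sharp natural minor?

D

The mediant of G# natural minor is B.
A minor third (3 semitones) above B lands on the letter D, giving D.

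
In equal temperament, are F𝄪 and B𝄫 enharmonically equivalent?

No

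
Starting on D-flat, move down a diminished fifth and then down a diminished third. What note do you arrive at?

E#

A diminished fifth down from Db is G (letter G, 6 semitones down).
A diminished third down from G is E# (letter E, 2 semitones down).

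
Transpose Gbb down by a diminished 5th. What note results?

G down a perfect fifth is C, so the target letter is C.
From Gbb, a diminished fifth is 6 semitones down: Cb.

Cb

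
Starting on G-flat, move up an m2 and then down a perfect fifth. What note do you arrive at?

Dbb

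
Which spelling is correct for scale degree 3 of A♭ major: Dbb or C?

Each scale degree takes a distinct letter name. Degree 3 of a scale on A must use the letter C.
C and Dbb are enharmonically the same pitch, but only C uses the letter C, so it is the correct spelling here.

C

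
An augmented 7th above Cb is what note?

A seventh above C lands on the letter B.
An augmented seventh spans 12 semitones, so Cb moves to pitch class 11. On the letter B that is B.

B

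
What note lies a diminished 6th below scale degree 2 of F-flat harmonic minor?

Scale degree 2 of Fb harmonic minor is Gb.
A diminished sixth (7 semitones) below Gb lands on the letter B, giving B.

B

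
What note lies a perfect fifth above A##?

E##

A fifth above A lands on the letter E.
A perfect fifth spans 7 semitones, so A## moves to pitch class 6. On the letter E that is E##.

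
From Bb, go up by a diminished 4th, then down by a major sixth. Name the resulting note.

Gbb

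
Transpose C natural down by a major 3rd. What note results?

C down a major third is Ab, so the target letter is A.
From C, a major third is 4 semitones down: Ab.

Ab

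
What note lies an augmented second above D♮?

E#

A second above D lands on the letter E.
An augmented second spans 3 semitones, so D moves to pitch class 5. On the letter E that is E#.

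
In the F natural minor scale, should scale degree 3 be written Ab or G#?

Each scale degree takes a distinct letter name. Degree 3 of a scale on F must use the letter A.
Ab and G# are enharmonically the same pitch, but only Ab uses the letter A, so it is the correct spelling here.

Ab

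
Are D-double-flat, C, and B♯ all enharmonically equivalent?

Yes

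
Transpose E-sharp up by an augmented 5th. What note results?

E up a perfect fifth is B, so the target letter is B.
From E#, an augmented fifth is 8 semitones up: B##.

B##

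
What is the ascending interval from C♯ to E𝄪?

augmented third

The letter names run C→E, a span of 2 letter steps, so the interval is some kind of third.
C# to E## is 5 semitones. A major third is 4, so 5 makes it augmented.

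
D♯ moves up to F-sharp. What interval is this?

minor third

The letter names run D→F, a span of 2 letter steps, so the interval is some kind of third.
D# to F# is 3 semitones. A major third is 4, so 3 makes it minor.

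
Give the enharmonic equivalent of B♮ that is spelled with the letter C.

Cb

Plain C sits 1 semitone above B, so on the letter C the same pitch needs a flat: Cb.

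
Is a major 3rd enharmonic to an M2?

A major third spans 4 semitones; a major second spans 2.
The spans differ, so they are not enharmonic equivalents.

No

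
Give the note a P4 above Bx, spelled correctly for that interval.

E##

A fourth above B lands on the letter E.
A perfect fourth spans 5 semitones, so B## moves to pitch class 6. On the letter E that is E##.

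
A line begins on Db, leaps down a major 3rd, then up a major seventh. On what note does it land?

A major third down from Db is Bbb (letter B, 4 semitones down).
A major seventh up from Bbb is Ab (letter A, 11 semitones up).

Ab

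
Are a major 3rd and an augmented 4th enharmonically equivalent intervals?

No

A major third spans 4 semitones; an augmented fourth spans 6.
The spans differ, so they are not enharmonic equivalents.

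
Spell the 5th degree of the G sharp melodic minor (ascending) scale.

The G# melodic minor (ascending) scale runs G# A# B C# D# E# F##.
Degree 5 is D#.

D#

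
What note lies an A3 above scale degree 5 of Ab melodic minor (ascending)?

Scale degree 5 of Ab melodic minor (ascending) is Eb.
An augmented third (5 semitones) above Eb lands on the letter G, giving G#.

G#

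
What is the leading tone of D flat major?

C

The Db major scale runs Db Eb F Gb Ab Bb C.
Degree 7 is C.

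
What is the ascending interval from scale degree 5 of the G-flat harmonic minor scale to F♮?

Scale degree 5 of Gb harmonic minor is Db.
Db up to F: letters D→F make it a third; 4 semitones makes it major.

major third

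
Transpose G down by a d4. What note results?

D#

A fourth below G lands on the letter D.
A diminished fourth spans 4 semitones, so G moves to pitch class 3. On the letter D that is D#.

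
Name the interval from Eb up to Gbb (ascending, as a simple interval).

The letter names run E→G, a span of 2 letter steps, so the interval is some kind of third.
Eb to Gbb is 2 semitones. A major third is 4, so 2 makes it diminished.

diminished third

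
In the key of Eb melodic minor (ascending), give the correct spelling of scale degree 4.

Ab

The Eb melodic minor (ascending) scale runs Eb F Gb Ab Bb C D.
Degree 4 is Ab.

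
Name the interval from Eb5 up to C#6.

augmented sixth

Counting letters E–F–G–A–B–C gives a sixth.
Eb→C# = 10 semitones, 1 wider than the major sixth (9), so augmented.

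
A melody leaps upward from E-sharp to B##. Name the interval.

Counting letters E–F–G–A–B gives a fifth.
E#→B## = 8 semitones, 1 wider than the perfect fifth (7), so augmented.

augmented fifth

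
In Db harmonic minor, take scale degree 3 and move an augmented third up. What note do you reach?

A

Scale degree 3 of Db harmonic minor is Fb.
An augmented third (5 semitones) above Fb lands on the letter A, giving A.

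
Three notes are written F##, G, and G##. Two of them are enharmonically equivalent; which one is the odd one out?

In 12-tone equal temperament, enharmonic equivalents share a pitch class. F## is pitch class 7; G is pitch class 7; G## is pitch class 9.
F## and G share pitch class 7, while G## is pitch class 9.

G##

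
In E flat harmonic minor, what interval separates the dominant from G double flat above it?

diminished sixth

The dominant of Eb harmonic minor is Bb.
Bb up to Gbb: letters B→G make it a sixth; 7 semitones makes it diminished.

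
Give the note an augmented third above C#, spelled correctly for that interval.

E##

A third above C lands on the letter E.
An augmented third spans 5 semitones, so C# moves to pitch class 6. On the letter E that is E##.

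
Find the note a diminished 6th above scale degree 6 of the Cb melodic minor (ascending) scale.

Scale degree 6 of Cb melodic minor (ascending) is Ab.
A diminished sixth (7 semitones) above Ab lands on the letter F, giving Fbb.

Fbb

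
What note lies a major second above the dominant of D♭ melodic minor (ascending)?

Bb

The dominant of Db melodic minor (ascending) is Ab.
A major second (2 semitones) above Ab lands on the letter B, giving Bb.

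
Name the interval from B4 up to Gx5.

Counting letters B–C–D–E–F–G gives a sixth.
B→G## = 10 semitones, 1 wider than the major sixth (9), so augmented.

augmented sixth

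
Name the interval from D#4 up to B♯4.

major sixth

The letter names run D→B, a span of 5 letter steps, so the interval is some kind of sixth.
D# to B# is 9 semitones. A major sixth is 9, so 9 makes it major.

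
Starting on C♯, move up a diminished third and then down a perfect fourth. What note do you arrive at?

A diminished third up from C# is Eb (letter E, 2 semitones up).
A perfect fourth down from Eb is Bb (letter B, 5 semitones down).

Bb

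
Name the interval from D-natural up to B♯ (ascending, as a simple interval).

augmented sixth

The letter names run D→B, a span of 5 letter steps, so the interval is some kind of sixth.
D to B# is 10 semitones. A major sixth is 9, so 10 makes it augmented.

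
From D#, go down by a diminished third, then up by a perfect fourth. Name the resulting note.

A diminished third down from D# is B## (letter B, 2 semitones down).
A perfect fourth up from B## is E## (letter E, 5 semitones up).

E##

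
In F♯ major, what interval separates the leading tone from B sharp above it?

perfect fifth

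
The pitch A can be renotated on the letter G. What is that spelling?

G##

A is pitch class 9. The letter G alone is pitch class 7.
To reach pitch class 9 from G requires an offset of +2 semitones, i.e. double sharp: G##.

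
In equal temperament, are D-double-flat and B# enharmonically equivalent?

Dbb is pitch class 0; B# is pitch class 0.
All spellings map to pitch class 0, so they are enharmonically equivalent.

Yes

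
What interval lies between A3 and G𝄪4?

augmented seventh

The letter names run A→G, a span of 6 letter steps, so the interval is some kind of seventh.
A to G## is 12 semitones. A major seventh is 11, so 12 makes it augmented.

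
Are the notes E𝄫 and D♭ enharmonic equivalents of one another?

No

Ebb is pitch class 2; Db is pitch class 1.
The pitch classes differ (2 vs. 1), so they are not enharmonic equivalents.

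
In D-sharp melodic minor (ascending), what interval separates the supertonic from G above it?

diminished third

The supertonic of D# melodic minor (ascending) is E#.
E# up to G: letters E→G make it a third; 2 semitones makes it diminished.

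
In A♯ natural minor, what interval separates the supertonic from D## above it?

major third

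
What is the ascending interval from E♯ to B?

diminished fifth

The letter names run E→B, a span of 4 letter steps, so the interval is some kind of fifth.
E# to B is 6 semitones. A perfect fifth is 7, so 6 makes it diminished.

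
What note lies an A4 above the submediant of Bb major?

C#

The submediant of Bb major is G.
An augmented fourth (6 semitones) above G lands on the letter C, giving C#.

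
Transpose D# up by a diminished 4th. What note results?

G

A fourth above D lands on the letter G.
A diminished fourth spans 4 semitones, so D# moves to pitch class 7. On the letter G that is G.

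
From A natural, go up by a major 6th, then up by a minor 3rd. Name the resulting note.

A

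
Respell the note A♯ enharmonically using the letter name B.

Bb

Plain B sits 1 semitone above A#, so on the letter B the same pitch needs a flat: Bb.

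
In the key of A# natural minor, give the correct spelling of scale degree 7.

The A# natural minor scale runs A# B# C# D# E# F# G#.
Degree 7 is G#.

G#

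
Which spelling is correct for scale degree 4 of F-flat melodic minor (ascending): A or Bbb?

Each scale degree takes a distinct letter name. Degree 4 of a scale on F must use the letter B.
Bbb and A are enharmonically the same pitch, but only Bbb uses the letter B, so it is the correct spelling here.

Bbb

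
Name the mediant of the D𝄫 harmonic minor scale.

Degree 3 takes the letter 2 steps above D, which is F.
In harmonic minor, degree 3 sits 3 semitones above the tonic. Dbb + 3 semitones is pitch class 3, spelled on F as Fbb.

Fbb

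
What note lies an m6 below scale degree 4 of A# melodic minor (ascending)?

F##

Scale degree 4 of A# melodic minor (ascending) is D#.
A minor sixth (8 semitones) below D# lands on the letter F, giving F##.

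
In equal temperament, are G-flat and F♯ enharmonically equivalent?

Gb is pitch class 6; F# is pitch class 6.
All spellings map to pitch class 6, so they are enharmonically equivalent.

Yes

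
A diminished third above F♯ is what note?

Ab

A third above F lands on the letter A.
A diminished third spans 2 semitones, so F# moves to pitch class 8. On the letter A that is Ab.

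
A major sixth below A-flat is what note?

Cb

A down a major sixth is C, so the target letter is C.
From Ab, a major sixth is 9 semitones down: Cb.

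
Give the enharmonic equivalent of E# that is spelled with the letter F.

F

E# is pitch class 5. The letter F alone is pitch class 5.
Pitch class 5 on F needs no accidental: F.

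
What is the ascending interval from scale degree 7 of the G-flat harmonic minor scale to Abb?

diminished third

Scale degree 7 of Gb harmonic minor is F.
F up to Abb: letters F→A make it a third; 2 semitones makes it diminished.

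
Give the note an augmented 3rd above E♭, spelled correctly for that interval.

E up a major third is G#, so the target letter is G.
From Eb, an augmented third is 5 semitones up: G#.

G#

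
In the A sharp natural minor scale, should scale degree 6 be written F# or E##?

Each scale degree takes a distinct letter name. Degree 6 of a scale on A must use the letter F.
F# and E## are enharmonically the same pitch, but only F# uses the letter F, so it is the correct spelling here.

F#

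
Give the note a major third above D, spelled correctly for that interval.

F#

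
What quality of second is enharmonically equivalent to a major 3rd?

doubly augmented

A major third spans 4 semitones.
A second spanning 4 semitones is doubly augmented (the major second is 2).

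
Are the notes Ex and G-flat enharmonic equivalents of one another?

E## is pitch class 6; Gb is pitch class 6.
All spellings map to pitch class 6, so they are enharmonically equivalent.

Yes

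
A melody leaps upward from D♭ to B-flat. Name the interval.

major sixth

The letter names run D→B, a span of 5 letter steps, so the interval is some kind of sixth.
Db to Bb is 9 semitones. A major sixth is 9, so 9 makes it major.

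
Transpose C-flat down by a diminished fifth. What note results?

A fifth below C lands on the letter F.
A diminished fifth spans 6 semitones, so Cb moves to pitch class 5. On the letter F that is F.

F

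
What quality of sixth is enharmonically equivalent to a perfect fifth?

A perfect fifth spans 7 semitones.
A sixth spanning 7 semitones is diminished (the major sixth is 9).

diminished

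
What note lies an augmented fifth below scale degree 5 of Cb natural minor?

Scale degree 5 of Cb natural minor is Gb.
An augmented fifth (8 semitones) below Gb lands on the letter C, giving Cbb.

Cbb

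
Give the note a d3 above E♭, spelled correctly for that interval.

Gbb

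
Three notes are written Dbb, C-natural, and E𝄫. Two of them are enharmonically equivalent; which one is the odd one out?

Ebb

In 12-tone equal temperament, enharmonic equivalents share a pitch class. Dbb is pitch class 0; C is pitch class 0; Ebb is pitch class 2.
Dbb and C share pitch class 0, while Ebb is pitch class 2.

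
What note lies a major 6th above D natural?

B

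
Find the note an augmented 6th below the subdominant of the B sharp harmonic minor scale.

G

The subdominant of B# harmonic minor is E#.
An augmented sixth (10 semitones) below E# lands on the letter G, giving G.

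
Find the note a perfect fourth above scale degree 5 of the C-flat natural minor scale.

Cb

Scale degree 5 of Cb natural minor is Gb.
A perfect fourth (5 semitones) above Gb lands on the letter C, giving Cb.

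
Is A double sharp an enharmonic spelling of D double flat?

Two spellings are enharmonically equivalent only if they share a pitch class.
Here A## → 11, Dbb → 0; 0 ≠ 11, so they are not.

No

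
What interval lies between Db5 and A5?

augmented fifth

The letter names run D→A, a span of 4 letter steps, so the interval is some kind of fifth.
Db to A is 8 semitones. A perfect fifth is 7, so 8 makes it augmented.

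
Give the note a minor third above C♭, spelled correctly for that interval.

Ebb

C up a major third is E, so the target letter is E.
From Cb, a minor third is 3 semitones up: Ebb.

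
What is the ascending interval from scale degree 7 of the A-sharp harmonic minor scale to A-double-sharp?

Scale degree 7 of A# harmonic minor is G##.
G## up to A##: letters G→A make it a second; 2 semitones makes it major.

major second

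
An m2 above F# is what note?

A second above F lands on the letter G.
A minor second spans 1 semitone, so F# moves to pitch class 7. On the letter G that is G.

G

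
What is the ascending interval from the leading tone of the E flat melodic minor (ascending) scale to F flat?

diminished third

The leading tone of Eb melodic minor (ascending) is D.
D up to Fb: letters D→F make it a third; 2 semitones makes it diminished.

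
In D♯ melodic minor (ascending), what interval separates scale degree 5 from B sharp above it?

major second

Scale degree 5 of D# melodic minor (ascending) is A#.
A# up to B#: letters A→B make it a second; 2 semitones makes it major.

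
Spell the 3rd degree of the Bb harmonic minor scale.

Db

Degree 3 takes the letter 2 steps above B, which is D.
In harmonic minor, degree 3 sits 3 semitones above the tonic. Bb + 3 semitones is pitch class 1, spelled on D as Db.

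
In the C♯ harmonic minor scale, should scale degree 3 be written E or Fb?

Each scale degree takes a distinct letter name. Degree 3 of a scale on C must use the letter E.
E and Fb are enharmonically the same pitch, but only E uses the letter E, so it is the correct spelling here.

E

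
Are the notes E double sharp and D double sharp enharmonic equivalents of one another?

No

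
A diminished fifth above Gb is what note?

G up a perfect fifth is D, so the target letter is D.
From Gb, a diminished fifth is 6 semitones up: Dbb.

Dbb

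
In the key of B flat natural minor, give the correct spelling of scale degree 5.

Degree 5 takes the letter 4 steps above B, which is F.
In natural minor, degree 5 sits 7 semitones above the tonic. Bb + 7 semitones is pitch class 5, spelled on F as F.

F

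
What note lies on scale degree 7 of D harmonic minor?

C#

Degree 7 takes the letter 6 steps above D, which is C.
In harmonic minor, degree 7 sits 11 semitones above the tonic. D + 11 semitones is pitch class 1, spelled on C as C#.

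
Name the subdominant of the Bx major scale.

Degree 4 takes the letter 3 steps above B, which is E.
In major, degree 4 sits 5 semitones above the tonic. B## + 5 semitones is pitch class 6, spelled on E as E##.

E##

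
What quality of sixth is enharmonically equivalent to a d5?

A diminished fifth spans 6 semitones.
A sixth spanning 6 semitones is doubly diminished (the major sixth is 9).

doubly diminished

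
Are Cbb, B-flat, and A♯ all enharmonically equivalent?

Yes

Cbb = pitch class 10 and Bb = pitch class 10 and A# = pitch class 10 — the same pitch class, so they are enharmonic equivalents.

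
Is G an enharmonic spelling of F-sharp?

Two spellings are enharmonically equivalent only if they share a pitch class.
Here G → 7, F# → 6; 6 ≠ 7, so they are not.

No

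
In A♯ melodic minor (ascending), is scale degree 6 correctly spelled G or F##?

F##

Each scale degree takes a distinct letter name. Degree 6 of a scale on A must use the letter F.
F## and G are enharmonically the same pitch, but only F## uses the letter F, so it is the correct spelling here.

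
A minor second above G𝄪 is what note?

A second above G lands on the letter A.
A minor second spans 1 semitone, so G## moves to pitch class 10. On the letter A that is A#.

A#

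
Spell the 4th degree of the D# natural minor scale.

Degree 4 takes the letter 3 steps above D, which is G.
In natural minor, degree 4 sits 5 semitones above the tonic. D# + 5 semitones is pitch class 8, spelled on G as G#.

G#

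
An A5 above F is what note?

F up a perfect fifth is C, so the target letter is C.
From F, an augmented fifth is 8 semitones up: C#.

C#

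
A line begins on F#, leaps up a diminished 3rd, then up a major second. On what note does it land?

A diminished third up from F# is Ab (letter A, 2 semitones up).
A major second up from Ab is Bb (letter B, 2 semitones up).

Bb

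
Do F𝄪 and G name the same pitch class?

F## is pitch class 7; G is pitch class 7.
All spellings map to pitch class 7, so they are enharmonically equivalent.

Yes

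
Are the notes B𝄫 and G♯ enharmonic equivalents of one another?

No

Bbb is pitch class 9; G# is pitch class 8.
The pitch classes differ (9 vs. 8), so they are not enharmonic equivalents.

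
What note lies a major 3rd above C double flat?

A third above C lands on the letter E.
A major third spans 4 semitones, so Cbb moves to pitch class 2. On the letter E that is Ebb.

Ebb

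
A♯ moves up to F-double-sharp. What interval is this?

The letter names run A→F, a span of 5 letter steps, so the interval is some kind of sixth.
A# to F## is 9 semitones. A major sixth is 9, so 9 makes it major.

major sixth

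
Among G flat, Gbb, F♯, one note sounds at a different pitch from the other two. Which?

In 12-tone equal temperament, enharmonic equivalents share a pitch class. Gb is pitch class 6; Gbb is pitch class 5; F# is pitch class 6.
Gb and F# share pitch class 6, while Gbb is pitch class 5.

Gbb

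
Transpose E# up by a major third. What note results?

A third above E lands on the letter G.
A major third spans 4 semitones, so E# moves to pitch class 9. On the letter G that is G##.

G##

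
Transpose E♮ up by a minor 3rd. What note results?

G

A third above E lands on the letter G.
A minor third spans 3 semitones, so E moves to pitch class 7. On the letter G that is G.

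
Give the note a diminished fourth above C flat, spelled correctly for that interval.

C up a perfect fourth is F, so the target letter is F.
From Cb, a diminished fourth is 4 semitones up: Fbb.

Fbb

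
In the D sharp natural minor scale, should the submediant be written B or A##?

Each scale degree takes a distinct letter name. Degree 6 of a scale on D must use the letter B.
B and A## are enharmonically the same pitch, but only B uses the letter B, so it is the correct spelling here.

B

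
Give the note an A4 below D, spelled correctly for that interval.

Ab

D down a perfect fourth is A, so the target letter is A.
From D, an augmented fourth is 6 semitones down: Ab.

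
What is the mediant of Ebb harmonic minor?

Gbb

The Ebb harmonic minor scale runs Ebb Fb Gbb Abb Bbb Cbb Db.
Degree 3 is Gbb.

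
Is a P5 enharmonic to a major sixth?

No

A perfect fifth spans 7 semitones; a major sixth spans 9.
The spans differ, so they are not enharmonic equivalents.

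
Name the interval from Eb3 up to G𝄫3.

diminished third

The letter names run E→G, a span of 2 letter steps, so the interval is some kind of third.
Eb to Gbb is 2 semitones. A major third is 4, so 2 makes it diminished.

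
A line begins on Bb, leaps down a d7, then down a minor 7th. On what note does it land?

A diminished seventh down from Bb is C# (letter C, 9 semitones down).
A minor seventh down from C# is D# (letter D, 10 semitones down).

D#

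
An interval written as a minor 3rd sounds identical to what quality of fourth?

doubly diminished

A minor third spans 3 semitones.
A fourth spanning 3 semitones is doubly diminished (the perfect fourth is 5).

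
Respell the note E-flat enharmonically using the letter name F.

Fbb

Eb is pitch class 3. The letter F alone is pitch class 5.
To reach pitch class 3 from F requires an offset of -2 semitones, i.e. double flat: Fbb.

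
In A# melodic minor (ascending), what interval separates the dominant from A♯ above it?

perfect fourth

The dominant of A# melodic minor (ascending) is E#.
E# up to A#: letters E→A make it a fourth; 5 semitones makes it perfect.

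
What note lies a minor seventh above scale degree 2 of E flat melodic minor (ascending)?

Eb

Scale degree 2 of Eb melodic minor (ascending) is F.
A minor seventh (10 semitones) above F lands on the letter E, giving Eb.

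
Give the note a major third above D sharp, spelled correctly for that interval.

F##

A third above D lands on the letter F.
A major third spans 4 semitones, so D# moves to pitch class 7. On the letter F that is F##.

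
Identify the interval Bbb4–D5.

The letter names run B→D, a span of 2 letter steps, so the interval is some kind of third.
Bbb to D is 5 semitones. A major third is 4, so 5 makes it augmented.

augmented third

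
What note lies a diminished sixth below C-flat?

E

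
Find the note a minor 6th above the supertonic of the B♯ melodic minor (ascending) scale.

A#

The supertonic of B# melodic minor (ascending) is C##.
A minor sixth (8 semitones) above C## lands on the letter A, giving A#.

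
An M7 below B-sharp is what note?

A seventh below B lands on the letter C.
A major seventh spans 11 semitones, so B# moves to pitch class 1. On the letter C that is C#.

C#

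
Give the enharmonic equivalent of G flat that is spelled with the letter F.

F#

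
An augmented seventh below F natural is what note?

Gbb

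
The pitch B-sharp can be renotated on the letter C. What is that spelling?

C

Plain C sits at the same pitch as B#, so on the letter C the same pitch needs a natural: C.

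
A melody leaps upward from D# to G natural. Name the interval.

The letter names run D→G, a span of 3 letter steps, so the interval is some kind of fourth.
D# to G is 4 semitones. A perfect fourth is 5, so 4 makes it diminished.

diminished fourth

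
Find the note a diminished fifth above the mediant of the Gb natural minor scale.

The mediant of Gb natural minor is Bbb.
A diminished fifth (6 semitones) above Bbb lands on the letter F, giving Fbb.

Fbb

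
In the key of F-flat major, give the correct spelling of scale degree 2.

Degree 2 takes the letter 1 step above F, which is G.
In major, degree 2 sits 2 semitones above the tonic. Fb + 2 semitones is pitch class 6, spelled on G as Gb.

Gb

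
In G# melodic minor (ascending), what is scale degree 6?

E#

Degree 6 takes the letter 5 steps above G, which is E.
In melodic minor (ascending), degree 6 sits 9 semitones above the tonic. G# + 9 semitones is pitch class 5, spelled on E as E#.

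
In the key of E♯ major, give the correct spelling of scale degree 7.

D##

Degree 7 takes the letter 6 steps above E, which is D.
In major, degree 7 sits 11 semitones above the tonic. E# + 11 semitones is pitch class 4, spelled on D as D##.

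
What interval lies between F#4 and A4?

Counting letters F–G–A gives a third.
F#→A = 3 semitones, 1 narrower than the major third (4), so minor.

minor third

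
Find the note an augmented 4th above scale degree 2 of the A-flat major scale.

E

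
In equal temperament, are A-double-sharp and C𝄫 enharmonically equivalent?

A## is pitch class 11; Cbb is pitch class 10.
The pitch classes differ (11 vs. 10), so they are not enharmonic equivalents.

No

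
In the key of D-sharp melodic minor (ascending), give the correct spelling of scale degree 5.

A#

Degree 5 takes the letter 4 steps above D, which is A.
In melodic minor (ascending), degree 5 sits 7 semitones above the tonic. D# + 7 semitones is pitch class 10, spelled on A as A#.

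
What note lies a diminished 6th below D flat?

A sixth below D lands on the letter F.
A diminished sixth spans 7 semitones, so Db moves to pitch class 6. On the letter F that is F#.

F#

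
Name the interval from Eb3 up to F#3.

augmented second

The letter names run E→F, a span of 1 letter step, so the interval is some kind of second.
Eb to F# is 3 semitones. A major second is 2, so 3 makes it augmented.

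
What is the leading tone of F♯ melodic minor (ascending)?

E#

The F# melodic minor (ascending) scale runs F# G# A B C# D# E#.
Degree 7 is E#.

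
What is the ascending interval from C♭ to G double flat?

The letter names run C→G, a span of 4 letter steps, so the interval is some kind of fifth.
Cb to Gbb is 6 semitones. A perfect fifth is 7, so 6 makes it diminished.

diminished fifth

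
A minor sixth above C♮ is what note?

Ab

A sixth above C lands on the letter A.
A minor sixth spans 8 semitones, so C moves to pitch class 8. On the letter A that is Ab.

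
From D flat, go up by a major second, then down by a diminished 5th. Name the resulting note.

A major second up from Db is Eb (letter E, 2 semitones up).
A diminished fifth down from Eb is A (letter A, 6 semitones down).

A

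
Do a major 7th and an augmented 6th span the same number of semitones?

No

A major seventh spans 11 semitones; an augmented sixth spans 10.
The spans differ, so they are not enharmonic equivalents.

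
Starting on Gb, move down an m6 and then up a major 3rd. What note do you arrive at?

A minor sixth down from Gb is Bb (letter B, 8 semitones down).
A major third up from Bb is D (letter D, 4 semitones up).

D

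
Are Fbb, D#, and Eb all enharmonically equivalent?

Yes

Fbb is pitch class 3; D# is pitch class 3; Eb is pitch class 3.
All spellings map to pitch class 3, so they are enharmonically equivalent.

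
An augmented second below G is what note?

Fb

G down a major second is F, so the target letter is F.
From G, an augmented second is 3 semitones down: Fb.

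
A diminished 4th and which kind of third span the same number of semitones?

major

A diminished fourth spans 4 semitones.
A third spanning 4 semitones is major (the major third is 4).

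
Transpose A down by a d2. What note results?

G##

A second below A lands on the letter G.
A diminished second spans 0 semitones, so A moves to pitch class 9. On the letter G that is G##.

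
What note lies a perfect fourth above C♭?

Fb

A fourth above C lands on the letter F.
A perfect fourth spans 5 semitones, so Cb moves to pitch class 4. On the letter F that is Fb.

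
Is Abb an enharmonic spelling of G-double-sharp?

Two spellings are enharmonically equivalent only if they share a pitch class.
Here Abb → 7, G## → 9; 7 ≠ 9, so they are not.

No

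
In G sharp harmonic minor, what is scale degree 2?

A#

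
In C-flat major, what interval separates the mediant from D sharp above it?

augmented seventh

The mediant of Cb major is Eb.
Eb up to D#: letters E→D make it a seventh; 12 semitones makes it augmented.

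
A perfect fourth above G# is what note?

C#

A fourth above G lands on the letter C.
A perfect fourth spans 5 semitones, so G# moves to pitch class 1. On the letter C that is C#.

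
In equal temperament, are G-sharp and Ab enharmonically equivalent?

Yes

G# is pitch class 8; Ab is pitch class 8.
All spellings map to pitch class 8, so they are enharmonically equivalent.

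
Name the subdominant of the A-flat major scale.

Db

Degree 4 takes the letter 3 steps above A, which is D.
In major, degree 4 sits 5 semitones above the tonic. Ab + 5 semitones is pitch class 1, spelled on D as Db.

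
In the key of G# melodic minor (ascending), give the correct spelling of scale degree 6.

The G# melodic minor (ascending) scale runs G# A# B C# D# E# F##.
Degree 6 is E#.

E#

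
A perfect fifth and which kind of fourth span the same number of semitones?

doubly augmented

A perfect fifth spans 7 semitones.
A fourth spanning 7 semitones is doubly augmented (the perfect fourth is 5).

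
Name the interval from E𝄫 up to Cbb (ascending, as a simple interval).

minor sixth

Counting letters E–F–G–A–B–C gives a sixth.
Ebb→Cbb = 8 semitones, 1 narrower than the major sixth (9), so minor.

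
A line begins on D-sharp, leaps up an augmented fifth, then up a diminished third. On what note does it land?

C#

An augmented fifth up from D# is A## (letter A, 8 semitones up).
A diminished third up from A## is C# (letter C, 2 semitones up).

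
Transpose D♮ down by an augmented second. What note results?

Cb

A second below D lands on the letter C.
An augmented second spans 3 semitones, so D moves to pitch class 11. On the letter C that is Cb.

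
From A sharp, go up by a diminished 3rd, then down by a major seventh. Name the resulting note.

Db

A diminished third up from A# is C (letter C, 2 semitones up).
A major seventh down from C is Db (letter D, 11 semitones down).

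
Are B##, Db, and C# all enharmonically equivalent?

Yes

B## = pitch class 1 and Db = pitch class 1 and C# = pitch class 1 — the same pitch class, so they are enharmonic equivalents.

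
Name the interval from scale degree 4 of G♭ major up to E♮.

augmented third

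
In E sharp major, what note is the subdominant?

A#

The E# major scale runs E# F## G## A# B# C## D##.
Degree 4 is A#.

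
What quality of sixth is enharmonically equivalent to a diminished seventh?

major

A diminished seventh spans 9 semitones.
A sixth spanning 9 semitones is major (the major sixth is 9).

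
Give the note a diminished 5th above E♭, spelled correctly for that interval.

A fifth above E lands on the letter B.
A diminished fifth spans 6 semitones, so Eb moves to pitch class 9. On the letter B that is Bbb.

Bbb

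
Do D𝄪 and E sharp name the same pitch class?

No

Two spellings are enharmonically equivalent only if they share a pitch class.
Here D## → 4, E# → 5; 4 ≠ 5, so they are not.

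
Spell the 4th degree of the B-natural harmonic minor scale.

The B harmonic minor scale runs B C# D E F# G A#.
Degree 4 is E.

E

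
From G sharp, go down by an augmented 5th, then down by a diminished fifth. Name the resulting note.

F#

An augmented fifth down from G# is C (letter C, 8 semitones down).
A diminished fifth down from C is F# (letter F, 6 semitones down).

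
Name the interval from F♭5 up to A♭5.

The letter names run F→A, a span of 2 letter steps, so the interval is some kind of third.
Fb to Ab is 4 semitones. A major third is 4, so 4 makes it major.

major third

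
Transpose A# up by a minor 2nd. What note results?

A second above A lands on the letter B.
A minor second spans 1 semitone, so A# moves to pitch class 11. On the letter B that is B.

B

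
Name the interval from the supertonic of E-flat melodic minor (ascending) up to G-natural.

major second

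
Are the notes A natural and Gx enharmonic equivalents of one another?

Yes

A is pitch class 9; G## is pitch class 9.
All spellings map to pitch class 9, so they are enharmonically equivalent.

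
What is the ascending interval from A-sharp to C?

diminished third

Counting letters A–B–C gives a third.
A#→C = 2 semitones, 2 narrower than the major third (4), so diminished.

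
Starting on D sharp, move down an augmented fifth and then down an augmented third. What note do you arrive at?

Ebb

An augmented fifth down from D# is G (letter G, 8 semitones down).
An augmented third down from G is Ebb (letter E, 5 semitones down).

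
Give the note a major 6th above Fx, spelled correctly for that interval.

D##

F up a major sixth is D, so the target letter is D.
From F##, a major sixth is 9 semitones up: D##.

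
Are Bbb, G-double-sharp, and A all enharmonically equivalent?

Bbb is pitch class 9; G## is pitch class 9; A is pitch class 9.
All spellings map to pitch class 9, so they are enharmonically equivalent.

Yes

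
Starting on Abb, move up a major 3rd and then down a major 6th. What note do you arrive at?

A major third up from Abb is Cb (letter C, 4 semitones up).
A major sixth down from Cb is Ebb (letter E, 9 semitones down).

Ebb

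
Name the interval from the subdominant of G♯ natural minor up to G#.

perfect fifth

The subdominant of G# natural minor is C#.
C# up to G#: letters C→G make it a fifth; 7 semitones makes it perfect.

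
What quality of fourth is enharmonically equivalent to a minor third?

doubly diminished

A minor third spans 3 semitones.
A fourth spanning 3 semitones is doubly diminished (the perfect fourth is 5).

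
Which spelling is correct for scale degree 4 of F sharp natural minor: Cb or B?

B

Each scale degree takes a distinct letter name. Degree 4 of a scale on F must use the letter B.
B and Cb are enharmonically the same pitch, but only B uses the letter B, so it is the correct spelling here.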